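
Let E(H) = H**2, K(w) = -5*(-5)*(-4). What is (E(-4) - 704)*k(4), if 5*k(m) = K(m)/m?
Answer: 3440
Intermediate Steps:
K(w) = -100 (K(w) = 25*(-4) = -100)
k(m) = -20/m (k(m) = (-100/m)/5 = -20/m)
(E(-4) - 704)*k(4) = ((-4)**2 - 704)*(-20/4) = (16 - 704)*(-20*1/4) = -688*(-5) = 3440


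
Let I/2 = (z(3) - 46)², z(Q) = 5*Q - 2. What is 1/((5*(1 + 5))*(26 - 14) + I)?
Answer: 1/2538 ≈ 0.00039401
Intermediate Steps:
z(Q) = -2 + 5*Q
I = 2178 (I = 2*((-2 + 5*3) - 46)² = 2*((-2 + 15) - 46)² = 2*(13 - 46)² = 2*(-33)² = 2*1089 = 2178)
1/((5*(1 + 5))*(26 - 14) + I) = 1/((5*(1 + 5))*(26 - 14) + 2178) = 1/((5*6)*12 + 2178) = 1/(30*12 + 2178) = 1/(360 + 2178) = 1/2538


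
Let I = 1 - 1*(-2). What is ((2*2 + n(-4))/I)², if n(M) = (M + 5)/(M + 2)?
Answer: 49/36 ≈ 1.3611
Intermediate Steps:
n(M) = (5 + M)/(2 + M)
I = 3 (I = 1 + 2 = 3)
((2*2 + n(-4))/I)² = ((2*2 + (5 - 4)/(2 - 4))/3)² = ((4 + 1/(-2))*(⅓))² = ((4 - ½*1)*(⅓))² = ((4 - ½)*(⅓))² = ((7/2)*(⅓))² = (7/6)² = 49/36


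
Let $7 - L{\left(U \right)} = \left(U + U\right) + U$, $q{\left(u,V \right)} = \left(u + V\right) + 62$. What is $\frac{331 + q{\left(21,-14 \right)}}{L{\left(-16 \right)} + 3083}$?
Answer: $\frac{200}{1569} \approx 0.12747$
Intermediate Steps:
$q{\left(u,V \right)} = 62 + V + u$ ($q{\left(u,V \right)} = \left(V + u\right) + 62 = 62 + V + u$)
$L{\left(U \right)} = 7 - 3 U$ ($L{\left(U \right)} = 7 - \left(\left(U + U\right) + U\right) = 7 - \left(2 U + U\right) = 7 - 3 U$)
$\frac{331 + q{\left(21,-14 \right)}}{L{\left(-16 \right)} + 3083} = \frac{331 + \left(62 - 14 + 21\right)}{\left(7 - -48\right) + 3083} = \frac{331 + 69}{\left(7 + 48\right) + 3083} = \frac{400}{55 + 3083} = \frac{400}{3138} = 400 \cdot \frac{1}{3138} = \frac{200}{1569}$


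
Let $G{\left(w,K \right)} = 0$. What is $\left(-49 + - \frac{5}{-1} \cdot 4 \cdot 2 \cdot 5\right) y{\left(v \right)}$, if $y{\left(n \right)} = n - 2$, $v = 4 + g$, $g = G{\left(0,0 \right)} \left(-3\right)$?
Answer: $302$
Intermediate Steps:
$g = 0$ ($g = 0 \left(-3\right) = 0$)
$v = 4$ ($v = 4 + 0 = 4$)
$y{\left(n \right)} = -2 + n$
$\left(-49 + - \frac{5}{-1} \cdot 4 \cdot 2 \cdot 5\right) y{\left(v \right)} = \left(-49 + - \frac{5}{-1} \cdot 4 \cdot 2 \cdot 5\right) \left(-2 + 4\right) = \left(-49 + \left(-5\right) \left(-1\right) 8 \cdot 5\right) 2 = \left(-49 + 5 \cdot 40\right) 2 = \left(-49 + 200\right) 2 = 151 \cdot 2 = 302$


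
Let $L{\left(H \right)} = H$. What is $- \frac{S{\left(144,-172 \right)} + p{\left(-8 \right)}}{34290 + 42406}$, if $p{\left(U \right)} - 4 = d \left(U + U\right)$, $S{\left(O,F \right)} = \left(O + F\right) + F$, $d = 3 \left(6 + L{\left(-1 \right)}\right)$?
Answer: $\frac{109}{19174} \approx 0.0056848$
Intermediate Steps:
$d = 15$ ($d = 3 \left(6 - 1\right) = 3 \cdot 5 = 15$)
$S{\left(O,F \right)} = O + 2 F$ ($S{\left(O,F \right)} = \left(F + O\right) + F = O + 2 F$)
$p{\left(U \right)} = 4 + 30 U$ ($p{\left(U \right)} = 4 + 15 \left(U + U\right) = 4 + 15 \cdot 2 U = 4 + 30 U$)
$- \frac{S{\left(144,-172 \right)} + p{\left(-8 \right)}}{34290 + 42406} = - \frac{\left(144 + 2 \left(-172\right)\right) + \left(4 + 30 \left(-8\right)\right)}{34290 + 42406} = - \frac{\left(144 - 344\right) + \left(4 - 240\right)}{76696} = - \frac{-200 - 236}{76696} = - \frac{-436}{76696} = \left(-1\right) \left(- \frac{109}{19174}\right) = \frac{109}{19174}$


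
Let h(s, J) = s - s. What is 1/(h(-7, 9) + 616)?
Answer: 1/616 ≈ 0.0016234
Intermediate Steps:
h(s, J) = 0
1/(h(-7, 9) + 616) = 1/(0 + 616) = 1/616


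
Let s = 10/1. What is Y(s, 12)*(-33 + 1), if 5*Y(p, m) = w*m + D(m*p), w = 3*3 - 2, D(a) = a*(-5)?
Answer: 16512/5 ≈ 3302.4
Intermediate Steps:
D(a) = -5*a
w = 7 (w = 9 - 2 = 7)
s = 10 (s = 10*1 = 10)
Y(p, m) = 7*m/5 - m*p (Y(p, m) = (7*m - 5*m*p)/5 = 7*m/5 - m*p)
Y(s, 12)*(-33 + 1) = ((⅕)*12*(7 - 5*10))*(-33 + 1) = ((⅕)*12*(7 - 50))*(-32) = ((⅕)*12*(-43))*(-32) = -516/5*(-32) = 16512/5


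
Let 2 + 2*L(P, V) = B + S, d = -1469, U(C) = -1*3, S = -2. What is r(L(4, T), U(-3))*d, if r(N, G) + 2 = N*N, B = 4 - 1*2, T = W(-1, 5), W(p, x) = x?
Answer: 1469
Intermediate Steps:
T = 5
B = 2 (B = 4 - 2 = 2)
U(C) = -3
L(P, V) = -1 (L(P, V) = -1 + (2 - 2)/2 = -1 + (1/2)*0 = -1 + 0 = -1)
r(N, G) = -2 + N**2 (r(N, G) = -2 + N*N = -2 + N**2)
r(L(4, T), U(-3))*d = (-2 + (-1)**2)*(-1469) = (-2 + 1)*(-1469) = -1*(-1469) = 1469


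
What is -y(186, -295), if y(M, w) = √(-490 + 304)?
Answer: -I*√186 ≈ -13.638*I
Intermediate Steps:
y(M, w) = I*√186 (y(M, w) = √(-186) = I*√186)
-y(186, -295) = -I*√186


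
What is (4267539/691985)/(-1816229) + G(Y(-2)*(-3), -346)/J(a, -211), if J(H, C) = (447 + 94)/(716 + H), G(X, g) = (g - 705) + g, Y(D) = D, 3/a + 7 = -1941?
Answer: -2448864378363454699177/1324504700665867420 ≈ -1848.9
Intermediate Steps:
a = -3/1948 (a = 3/(-7 - 1941) = 3/(-1948) = 3*(-1/1948) = -3/1948 ≈ -0.0015400)
G(X, g) = -705 + 2*g (G(X, g) = (-705 + g) + g = -705 + 2*g)
J(H, C) = 541/(716 + H)
(4267539/691985)/(-1816229) + G(Y(-2)*(-3), -346)/J(a, -211) = (4267539/691985)/(-1816229) + (-705 + 2*(-346))/((541/(716 - 3/1948))) = (4267539*(1/691985))*(-1/1816229) + (-705 - 692)/((541/(1394765/1948))) = (4267539/691985)*(-1/1816229) - 1397/(541*(1948/1394765)) = -4267539/1256803224565 - 1397/1053868/1394765 = -4267539/1256803224565 - 1397*1394765/1053868 = -4267539/1256803224565 - 1948486705/1053868 = -2448864378363454699177/1324504700665867420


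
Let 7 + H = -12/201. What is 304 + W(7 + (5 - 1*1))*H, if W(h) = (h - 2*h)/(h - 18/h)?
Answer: 2155137/6901 ≈ 312.29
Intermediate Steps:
H = -473/67 (H = -7 - 12/201 = -7 - 12*1/201 = -7 - 4/67 = -473/67 ≈ -7.0597)
W(h) = -h/(h - 18/h) (W(h) = (-h)/(h - 18/h) = -h/(h - 18/h))
304 + W(7 + (5 - 1*1))*H = 304 - (7 + (5 - 1*1))²/(-18 + (7 + (5 - 1*1))²)*(-473/67) = 304 - (7 + (5 - 1))²/(-18 + (7 + (5 - 1))²)*(-473/67) = 304 - (7 + 4)²/(-18 + (7 + 4)²)*(-473/67) = 304 - 1*11²/(-18 + 11²)*(-473/67) = 304 - 1*121/(-18 + 121)*(-473/67) = 304 - 1*121/103*(-473/67) = 304 - 1*121*1/103*(-473/67) = 304 - 121/103*(-473/67) = 304 + 57233/6901 = 2155137/6901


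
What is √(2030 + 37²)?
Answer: √3399 ≈ 58.301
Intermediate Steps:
√(2030 + 37²) = √(2030 + 1369) = √3399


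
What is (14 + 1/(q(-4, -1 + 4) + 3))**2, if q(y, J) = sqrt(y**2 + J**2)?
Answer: 12769/64 ≈ 199.52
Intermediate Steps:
q(y, J) = sqrt(J**2 + y**2)
(14 + 1/(q(-4, -1 + 4) + 3))**2 = (14 + 1/(sqrt((-1 + 4)**2 + (-4)**2) + 3))**2 = (14 + 1/(sqrt(3**2 + 16) + 3))**2 = (14 + 1/(sqrt(9 + 16) + 3))**2 = (14 + 1/(sqrt(25) + 3))**2 = (14 + 1/(5 + 3))**2 = (14 + 1/8)**2 = (113/8)**2 = 12769/64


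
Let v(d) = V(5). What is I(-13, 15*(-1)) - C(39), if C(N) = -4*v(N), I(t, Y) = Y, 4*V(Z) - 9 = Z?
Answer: -1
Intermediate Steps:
V(Z) = 9/4 + Z/4
v(d) = 7/2 (v(d) = 9/4 + (1/4)*5 = 9/4 + 5/4 = 7/2)
C(N) = -14 (C(N) = -4*7/2 = -14)
I(-13, 15*(-1)) - C(39) = 15*(-1) - 1*(-14) = -15 + 14 = -1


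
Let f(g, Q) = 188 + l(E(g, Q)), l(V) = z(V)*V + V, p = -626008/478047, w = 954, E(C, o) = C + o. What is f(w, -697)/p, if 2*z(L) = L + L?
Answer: -15893628609/313004 ≈ -50778.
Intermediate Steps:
z(L) = L (z(L) = (L + L)/2 = (2*L)/2 = L)
p = -626008/478047 (p = -626008*1/478047 = -626008/478047 ≈ -1.3095)
l(V) = V + V² (l(V) = V*V + V = V² + V = V + V²)
f(g, Q) = 188 + (Q + g)*(1 + Q + g) (f(g, Q) = 188 + (g + Q)*(1 + (g + Q)) = 188 + (Q + g)*(1 + (Q + g)) = 188 + (Q + g)*(1 + Q + g))
f(w, -697)/p = (188 + (-697 + 954)*(1 - 697 + 954))/(-626008/478047) = (188 + 257*258)*(-478047/626008) = (188 + 66306)*(-478047/626008) = 66494*(-478047/626008) = -15893628609/313004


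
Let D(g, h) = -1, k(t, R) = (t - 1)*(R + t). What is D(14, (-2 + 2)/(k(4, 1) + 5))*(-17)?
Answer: 17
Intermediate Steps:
k(t, R) = (-1 + t)*(R + t)
D(14, (-2 + 2)/(k(4, 1) + 5))*(-17) = -1*(-17) = 17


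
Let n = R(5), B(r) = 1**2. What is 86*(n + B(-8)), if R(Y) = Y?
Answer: 516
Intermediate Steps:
B(r) = 1
n = 5
86*(n + B(-8)) = 86*(5 + 1) = 86*6 = 516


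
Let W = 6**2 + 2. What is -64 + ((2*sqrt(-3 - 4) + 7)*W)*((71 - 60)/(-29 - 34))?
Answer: -994/9 - 836*I*sqrt(7)/63 ≈ -110.44 - 35.109*I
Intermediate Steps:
W = 38 (W = 36 + 2 = 38)
-64 + ((2*sqrt(-3 - 4) + 7)*W)*((71 - 60)/(-29 - 34)) = -64 + ((2*sqrt(-3 - 4) + 7)*38)*((71 - 60)/(-29 - 34)) = -64 + ((2*sqrt(-7) + 7)*38)*(11/(-63)) = -64 + ((2*(I*sqrt(7)) + 7)*38)*(11*(-1/63)) = -64 + ((2*I*sqrt(7) + 7)*38)*(-11/63) = -64 + ((7 + 2*I*sqrt(7))*38)*(-11/63) = -64 + (266 + 76*I*sqrt(7))*(-11/63) = -64 + (-418/9 - 836*I*sqrt(7)/63) = -994/9 - 836*I*sqrt(7)/63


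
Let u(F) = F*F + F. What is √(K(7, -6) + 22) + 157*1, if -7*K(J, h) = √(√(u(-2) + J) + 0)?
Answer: 157 + √(1078 - 7*√3)/7 ≈ 161.66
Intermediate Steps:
u(F) = F + F² (u(F) = F² + F = F + F²)
K(J, h) = -(2 + J)^(¼)/7 (K(J, h) = -√(√(-2*(1 - 2) + J) + 0)/7 = -√(√(-2*(-1) + J) + 0)/7 = -√(√(2 + J) + 0)/7 = -(2 + J)^(¼)/7)
√(K(7, -6) + 22) + 157*1 = √(-(2 + 7)^(¼)/7 + 22) + 157*1 = √(-√3/7 + 22) + 157 = √(22 - √3/7) + 157 = 157 + √(22 - √3/7)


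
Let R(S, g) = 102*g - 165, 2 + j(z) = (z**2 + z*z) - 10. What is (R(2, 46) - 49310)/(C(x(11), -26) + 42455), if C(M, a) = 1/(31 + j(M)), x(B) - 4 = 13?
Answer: -26735451/25345636 ≈ -1.0548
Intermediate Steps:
j(z) = -12 + 2*z**2 (j(z) = -2 + ((z**2 + z*z) - 10) = -2 + ((z**2 + z**2) - 10) = -2 + (2*z**2 - 10) = -2 + (-10 + 2*z**2) = -12 + 2*z**2)
x(B) = 17 (x(B) = 4 + 13 = 17)
C(M, a) = 1/(19 + 2*M**2) (C(M, a) = 1/(31 + (-12 + 2*M**2)) = 1/(19 + 2*M**2))
R(S, g) = -165 + 102*g
(R(2, 46) - 49310)/(C(x(11), -26) + 42455) = ((-165 + 102*46) - 49310)/(1/(19 + 2*17**2) + 42455) = ((-165 + 4692) - 49310)/(1/(19 + 2*289) + 42455) = (4527 - 49310)/(1/(19 + 578) + 42455) = -44783/(1/597 + 42455) = -44783/25345636/597 = -44783*597/25345636 = -26735451/25345636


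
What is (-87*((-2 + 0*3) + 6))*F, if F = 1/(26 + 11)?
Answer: -348/37 ≈ -9.4054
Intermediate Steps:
F = 1/37 ≈ 0.027027
(-87*((-2 + 0*3) + 6))*F = -87*((-2 + 0*3) + 6)*(1/37) = -87*((-2 + 0) + 6)*(1/37) = -87*(-2 + 6)*(1/37) = -87*4*(1/37) = -29*12*(1/37) = -348*1/37 = -348/37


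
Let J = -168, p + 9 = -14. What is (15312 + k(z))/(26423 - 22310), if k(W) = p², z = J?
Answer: 15841/4113 ≈ 3.8514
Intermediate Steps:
p = -23 (p = -9 - 14 = -23)
z = -168
k(W) = 529 (k(W) = (-23)² = 529)
(15312 + k(z))/(26423 - 22310) = (15312 + 529)/(26423 - 22310) = 15841/4113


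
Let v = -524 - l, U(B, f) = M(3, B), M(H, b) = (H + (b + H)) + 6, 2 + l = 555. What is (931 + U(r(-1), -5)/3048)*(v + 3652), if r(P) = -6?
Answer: 1217843675/508 ≈ 2.3973e+6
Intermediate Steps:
l = 553 (l = -2 + 555 = 553)
M(H, b) = 6 + b + 2*H (M(H, b) = (H + (H + b)) + 6 = (b + 2*H) + 6 = 6 + b + 2*H)
U(B, f) = 12 + B (U(B, f) = 6 + B + 2*3 = 6 + B + 6 = 12 + B)
v = -1077 (v = -524 - 1*553 = -524 - 553 = -1077)
(931 + U(r(-1), -5)/3048)*(v + 3652) = (931 + (12 - 6)/3048)*(-1077 + 3652) = (931 + 6*(1/3048))*2575 = (931 + 1/508)*2575 = (472949/508)*2575 = 1217843675/508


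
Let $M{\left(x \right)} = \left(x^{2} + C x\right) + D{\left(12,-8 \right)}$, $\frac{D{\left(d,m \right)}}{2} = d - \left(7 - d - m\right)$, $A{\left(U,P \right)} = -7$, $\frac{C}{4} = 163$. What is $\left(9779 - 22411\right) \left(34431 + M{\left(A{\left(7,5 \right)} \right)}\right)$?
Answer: $-378126288$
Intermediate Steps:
$C = 652$ ($C = 4 \cdot 163 = 652$)
$D{\left(d,m \right)} = -14 + 2 m + 4 d$ ($D{\left(d,m \right)} = 2 \left(d - \left(7 - d - m\right)\right) = 2 \left(d + \left(-7 + d + m\right)\right) = 2 \left(-7 + m + 2 d\right) = -14 + 2 m + 4 d$)
$M{\left(x \right)} = 18 + x^{2} + 652 x$ ($M{\left(x \right)} = \left(x^{2} + 652 x\right) + \left(-14 + 2 \left(-8\right) + 4 \cdot 12\right) = \left(x^{2} + 652 x\right) - -18 = \left(x^{2} + 652 x\right) + 18 = 18 + x^{2} + 652 x$)
$\left(9779 - 22411\right) \left(34431 + M{\left(A{\left(7,5 \right)} \right)}\right) = \left(9779 - 22411\right) \left(34431 + \left(18 + \left(-7\right)^{2} + 652 \left(-7\right)\right)\right) = - 12632 \left(34431 + \left(18 + 49 - 4564\right)\right) = - 12632 \left(34431 - 4497\right) = \left(-12632\right) 29934 = -378126288$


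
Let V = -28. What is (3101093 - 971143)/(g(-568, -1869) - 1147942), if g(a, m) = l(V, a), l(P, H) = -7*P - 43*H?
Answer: -1064975/561661 ≈ -1.8961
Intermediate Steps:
l(P, H) = -43*H - 7*P
g(a, m) = 196 - 43*a (g(a, m) = -43*a - 7*(-28) = -43*a + 196 = 196 - 43*a)
(3101093 - 971143)/(g(-568, -1869) - 1147942) = (3101093 - 971143)/((196 - 43*(-568)) - 1147942) = 2129950/((196 + 24424) - 1147942) = 2129950/(24620 - 1147942) = 2129950/(-1123322) = 2129950*(-1/1123322) = -1064975/561661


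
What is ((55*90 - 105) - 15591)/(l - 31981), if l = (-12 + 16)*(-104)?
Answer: 3582/10799 ≈ 0.33170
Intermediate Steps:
l = -416 (l = 4*(-104) = -416)
((55*90 - 105) - 15591)/(l - 31981) = ((55*90 - 105) - 15591)/(-416 - 31981) = ((4950 - 105) - 15591)/(-32397) = (4845 - 15591)*(-1/32397) = -10746*(-1/32397) = 3582/10799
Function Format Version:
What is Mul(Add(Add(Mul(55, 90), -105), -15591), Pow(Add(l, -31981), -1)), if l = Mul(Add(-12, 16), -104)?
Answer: Rational(3582, 10799) ≈ 0.33170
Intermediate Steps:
l = -416 (l = Mul(4, -104) = -416)
Mul(Add(Add(Mul(55, 90), -105), -15591), Pow(Add(l, -31981), -1)) = Mul(Add(Add(Mul(55, 90), -105), -15591), Pow(Add(-416, -31981), -1)) = Mul(Add(Add(4950, -105), -15591), Pow(-32397, -1)) = Mul(Add(4845, -15591), Rational(-1, 32397)) = Mul(-10746, Rational(-1, 32397)) = Rational(3582, 10799)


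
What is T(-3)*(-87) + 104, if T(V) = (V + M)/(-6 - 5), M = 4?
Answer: 1231/11 ≈ 111.91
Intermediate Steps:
T(V) = -4/11 - V/11 (T(V) = (V + 4)/(-6 - 5) = (4 + V)/(-11) = (4 + V)*(-1/11) = -4/11 - V/11)
T(-3)*(-87) + 104 = (-4/11 - 1/11*(-3))*(-87) + 104 = (-4/11 + 3/11)*(-87) + 104 = -1/11*(-87) + 104 = 87/11 + 104 = 1231/11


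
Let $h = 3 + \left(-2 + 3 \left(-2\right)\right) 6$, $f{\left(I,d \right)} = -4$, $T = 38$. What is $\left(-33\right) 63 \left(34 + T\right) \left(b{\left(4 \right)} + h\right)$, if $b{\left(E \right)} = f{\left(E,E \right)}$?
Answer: $7334712$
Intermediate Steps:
$b{\left(E \right)} = -4$
$h = -45$ ($h = 3 + \left(-2 - 6\right) 6 = 3 - 48 = -45$)
$\left(-33\right) 63 \left(34 + T\right) \left(b{\left(4 \right)} + h\right) = \left(-33\right) 63 \left(34 + 38\right) \left(-4 - 45\right) = - 2079 \cdot 72 \left(-49\right) = \left(-2079\right) \left(-3528\right) = 7334712$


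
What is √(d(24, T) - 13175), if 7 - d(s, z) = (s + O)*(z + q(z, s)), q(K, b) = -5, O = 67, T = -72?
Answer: I*√6161 ≈ 78.492*I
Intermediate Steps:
d(s, z) = 7 - (-5 + z)*(67 + s) (d(s, z) = 7 - (s + 67)*(z - 5) = 7 - (67 + s)*(-5 + z) = 7 - (-5 + z)*(67 + s))
√(d(24, T) - 13175) = √((342 - 67*(-72) + 5*24 - 1*24*(-72)) - 13175) = √((342 + 4824 + 120 + 1728) - 13175) = √(7014 - 13175) = √(-6161) = I*√6161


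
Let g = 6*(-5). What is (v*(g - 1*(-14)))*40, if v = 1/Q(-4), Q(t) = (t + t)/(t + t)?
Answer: -640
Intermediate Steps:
Q(t) = 1 (Q(t) = (2*t)/((2*t)) = (2*t)*(1/(2*t)) = 1)
g = -30
v = 1 (v = 1/1 = 1)
(v*(g - 1*(-14)))*40 = (1*(-30 - 1*(-14)))*40 = (1*(-30 + 14))*40 = (1*(-16))*40 = -16*40 = -640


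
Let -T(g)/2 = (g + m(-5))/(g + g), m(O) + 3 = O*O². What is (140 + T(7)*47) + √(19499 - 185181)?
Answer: 6667/7 + I*√165682 ≈ 952.43 + 407.04*I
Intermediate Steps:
m(O) = -3 + O³ (m(O) = -3 + O*O² = -3 + O³)
T(g) = -(-128 + g)/g (T(g) = -2*(g + (-3 + (-5)³))/(g + g) = -2*(g + (-3 - 125))/(2*g) = -2*(g - 128)*1/(2*g) = -2*(-128 + g)*1/(2*g) = -(-128 + g)/g)
(140 + T(7)*47) + √(19499 - 185181) = (140 + ((128 - 1*7)/7)*47) + √(19499 - 185181) = (140 + ((128 - 7)/7)*47) + √(-165682) = (140 + ((⅐)*121)*47) + I*√165682 = (140 + (121/7)*47) + I*√165682 = (140 + 5687/7) + I*√165682 = 6667/7 + I*√165682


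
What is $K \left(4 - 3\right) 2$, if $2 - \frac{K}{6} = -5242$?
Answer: $62928$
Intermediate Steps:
$K = 31464$ ($K = 12 - -31452 = 12 + 31452 = 31464$)
$K \left(4 - 3\right) 2 = 31464 \left(4 - 3\right) 2 = 31464 \cdot 1 \cdot 2 = 31464 \cdot 2 = 62928$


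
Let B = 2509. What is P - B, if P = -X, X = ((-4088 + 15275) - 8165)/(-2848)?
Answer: -3571305/1424 ≈ -2507.9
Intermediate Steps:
X = -1511/1424 (X = (11187 - 8165)*(-1/2848) = 3022*(-1/2848) = -1511/1424 ≈ -1.0611)
P = 1511/1424 (P = -1*(-1511/1424) = 1511/1424 ≈ 1.0611)
P - B = 1511/1424 - 1*2509 = 1511/1424 - 2509 = -3571305/1424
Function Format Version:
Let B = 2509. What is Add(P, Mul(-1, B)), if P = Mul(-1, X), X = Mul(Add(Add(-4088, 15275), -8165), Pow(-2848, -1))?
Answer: Rational(-3571305, 1424) ≈ -2507.9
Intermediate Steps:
X = Rational(-1511, 1424) (X = Mul(Add(11187, -8165), Rational(-1, 2848)) = Mul(3022, Rational(-1, 2848)) = Rational(-1511, 1424) ≈ -1.0611)
P = Rational(1511, 1424) (P = Mul(-1, Rational(-1511, 1424)) = Rational(1511, 1424) ≈ 1.0611)
Add(P, Mul(-1, B)) = Add(Rational(1511, 1424), Mul(-1, 2509)) = Add(Rational(1511, 1424), -2509) = Rational(-3571305, 1424)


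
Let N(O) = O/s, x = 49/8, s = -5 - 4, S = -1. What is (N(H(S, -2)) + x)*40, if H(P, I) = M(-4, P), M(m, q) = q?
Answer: 2245/9 ≈ 249.44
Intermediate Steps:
s = -9
H(P, I) = P
x = 49/8 (x = 49*(⅛) = 49/8 ≈ 6.1250)
N(O) = -O/9 (N(O) = O/(-9) = O*(-⅑) = -O/9)
(N(H(S, -2)) + x)*40 = (-⅑*(-1) + 49/8)*40 = (⅑ + 49/8)*40 = (449/72)*40 = 2245/9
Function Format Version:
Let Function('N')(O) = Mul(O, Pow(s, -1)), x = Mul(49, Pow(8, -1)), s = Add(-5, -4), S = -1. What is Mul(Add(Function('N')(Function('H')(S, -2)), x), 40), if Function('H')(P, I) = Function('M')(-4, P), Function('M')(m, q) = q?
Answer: Rational(2245, 9) ≈ 249.44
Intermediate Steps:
s = -9
Function('H')(P, I) = P
x = Rational(49, 8) (x = Mul(49, Rational(1, 8)) = Rational(49, 8) ≈ 6.1250)
Function('N')(O) = Mul(Rational(-1, 9), O) (Function('N')(O) = Mul(O, Pow(-9, -1)) = Mul(O, Rational(-1, 9)) = Mul(Rational(-1, 9), O))
Mul(Add(Function('N')(Function('H')(S, -2)), x), 40) = Mul(Add(Mul(Rational(-1, 9), -1), Rational(49, 8)), 40) = Mul(Add(Rational(1, 9), Rational(49, 8)), 40) = Mul(Rational(449, 72), 40) = Rational(2245, 9)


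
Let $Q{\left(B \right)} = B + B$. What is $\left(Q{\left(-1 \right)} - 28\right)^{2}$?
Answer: $900$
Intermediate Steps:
$Q{\left(B \right)} = 2 B$
$\left(Q{\left(-1 \right)} - 28\right)^{2} = \left(2 \left(-1\right) - 28\right)^{2} = \left(-2 - 28\right)^{2} = \left(-30\right)^{2} = 900$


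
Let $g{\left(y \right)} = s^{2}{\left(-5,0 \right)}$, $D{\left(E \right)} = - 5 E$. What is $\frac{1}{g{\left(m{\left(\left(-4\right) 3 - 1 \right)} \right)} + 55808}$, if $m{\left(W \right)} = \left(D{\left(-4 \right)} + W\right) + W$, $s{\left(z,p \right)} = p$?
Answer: $\frac{1}{55808} \approx 1.7919 \cdot 10^{-5}$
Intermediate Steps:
$m{\left(W \right)} = 20 + 2 W$ ($m{\left(W \right)} = \left(\left(-5\right) \left(-4\right) + W\right) + W = \left(20 + W\right) + W = 20 + 2 W$)
$g{\left(y \right)} = 0$ ($g{\left(y \right)} = 0^{2} = 0$)
$\frac{1}{g{\left(m{\left(\left(-4\right) 3 - 1 \right)} \right)} + 55808} = \frac{1}{0 + 55808} = \frac{1}{55808}$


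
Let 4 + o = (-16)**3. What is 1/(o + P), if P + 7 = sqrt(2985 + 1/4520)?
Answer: -18563640/76227377279 - 2*sqrt(15246187130)/76227377279 ≈ -0.00024677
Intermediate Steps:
P = -7 + sqrt(15246187130)/2260 (P = -7 + sqrt(2985 + 1/4520) = -7 + sqrt(13492201/4520) = -7 + sqrt(15246187130)/2260 ≈ 47.635)
o = -4100 (o = -4 + (-16)**3 = -4 - 4096 = -4100)
1/(o + P) = 1/(-4100 + (-7 + sqrt(15246187130)/2260)) = 1/(-4107 + sqrt(15246187130)/2260)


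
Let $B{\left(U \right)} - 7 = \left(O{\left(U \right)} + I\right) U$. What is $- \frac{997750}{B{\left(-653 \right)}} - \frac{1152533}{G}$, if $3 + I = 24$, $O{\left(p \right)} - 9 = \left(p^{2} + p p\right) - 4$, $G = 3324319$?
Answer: $- \frac{5108296001723}{14810695494983} \approx -0.34491$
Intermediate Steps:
$O{\left(p \right)} = 5 + 2 p^{2}$ ($O{\left(p \right)} = 9 - \left(4 - p^{2} - p p\right) = 9 + \left(\left(p^{2} + p^{2}\right) - 4\right) = 9 + \left(2 p^{2} - 4\right) = 9 + \left(-4 + 2 p^{2}\right) = 5 + 2 p^{2}$)
$I = 21$ ($I = -3 + 24 = 21$)
$B{\left(U \right)} = 7 + U \left(26 + 2 U^{2}\right)$ ($B{\left(U \right)} = 7 + \left(\left(5 + 2 U^{2}\right) + 21\right) U = 7 + \left(26 + 2 U^{2}\right) U = 7 + U \left(26 + 2 U^{2}\right)$)
$- \frac{997750}{B{\left(-653 \right)}} - \frac{1152533}{G} = - \frac{997750}{7 + 2 \left(-653\right)^{3} + 26 \left(-653\right)} - \frac{1152533}{3324319} = - \frac{997750}{7 + 2 \left(-278445077\right) - 16978} - \frac{1152533}{3324319} = - \frac{997750}{7 - 556890154 - 16978} - \frac{1152533}{3324319} = - \frac{997750}{-556907125} - \frac{1152533}{3324319} = \left(-997750\right) \left(- \frac{1}{556907125}\right) - \frac{1152533}{3324319} = \frac{7982}{4455257} - \frac{1152533}{3324319} = - \frac{5108296001723}{14810695494983}$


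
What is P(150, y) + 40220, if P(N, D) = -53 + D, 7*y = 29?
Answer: 281198/7 ≈ 40171.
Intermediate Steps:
y = 29/7 (y = (⅐)*29 = 29/7 ≈ 4.1429)
P(150, y) + 40220 = (-53 + 29/7) + 40220 = -342/7 + 40220 = 281198/7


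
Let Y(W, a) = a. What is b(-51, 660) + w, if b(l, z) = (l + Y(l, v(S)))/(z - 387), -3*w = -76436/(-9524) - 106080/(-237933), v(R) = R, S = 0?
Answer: -155207705410/51553181043 ≈ -3.0106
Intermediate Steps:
w = -1599746059/566518473 (w = -(-76436/(-9524) - 106080/(-237933))/3 = -(-76436*(-1/9524) - 106080*(-1/237933))/3 = -(19109/2381 + 35360/79311)/3 = -⅓*1599746059/188839491 = -1599746059/566518473 ≈ -2.8238)
b(l, z) = l/(-387 + z) (b(l, z) = (l + 0)/(z - 387) = l/(-387 + z))
b(-51, 660) + w = -51/(-387 + 660) - 1599746059/566518473 = -51/273 - 1599746059/566518473 = -51*1/273 - 1599746059/566518473 = -17/91 - 1599746059/566518473 = -155207705410/51553181043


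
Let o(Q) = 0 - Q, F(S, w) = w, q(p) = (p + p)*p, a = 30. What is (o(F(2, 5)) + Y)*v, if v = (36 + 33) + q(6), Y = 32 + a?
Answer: 8037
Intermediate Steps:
q(p) = 2*p² (q(p) = (2*p)*p = 2*p²)
Y = 62 (Y = 32 + 30 = 62)
o(Q) = -Q
v = 141 (v = (36 + 33) + 2*6² = 69 + 2*36 = 69 + 72 = 141)
(o(F(2, 5)) + Y)*v = (-1*5 + 62)*141 = (-5 + 62)*141 = 57*141 = 8037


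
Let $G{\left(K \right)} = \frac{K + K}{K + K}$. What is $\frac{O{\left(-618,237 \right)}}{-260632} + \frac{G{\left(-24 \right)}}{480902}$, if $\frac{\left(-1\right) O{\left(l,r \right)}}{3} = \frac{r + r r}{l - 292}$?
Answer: $- \frac{2897860697}{4073499627080} \approx -0.00071139$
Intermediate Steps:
$O{\left(l,r \right)} = - \frac{3 \left(r + r^{2}\right)}{-292 + l}$ ($O{\left(l,r \right)} = - 3 \frac{r + r r}{l - 292} = - 3 \frac{r + r^{2}}{-292 + l} = - \frac{3 \left(r + r^{2}\right)}{-292 + l}$)
$G{\left(K \right)} = 1$ ($G{\left(K \right)} = \frac{2 K}{2 K} = 2 K \frac{1}{2 K} = 1$)
$\frac{O{\left(-618,237 \right)}}{-260632} + \frac{G{\left(-24 \right)}}{480902} = \frac{\left(-3\right) 237 \frac{1}{-292 - 618} \left(1 + 237\right)}{-260632} + 1 \cdot \frac{1}{480902} = \left(-3\right) 237 \frac{1}{-910} \cdot 238 \left(- \frac{1}{260632}\right) + 1 \cdot \frac{1}{480902} = \left(-3\right) 237 \left(- \frac{1}{910}\right) 238 \left(- \frac{1}{260632}\right) + \frac{1}{480902} = \frac{12087}{65} \left(- \frac{1}{260632}\right) + \frac{1}{480902} = - \frac{12087}{16941080} + \frac{1}{480902} = - \frac{2897860697}{4073499627080}$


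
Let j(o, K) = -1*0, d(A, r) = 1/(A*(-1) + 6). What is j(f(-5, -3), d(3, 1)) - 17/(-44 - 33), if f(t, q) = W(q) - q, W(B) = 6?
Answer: 17/77 ≈ 0.22078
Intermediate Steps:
f(t, q) = 6 - q
d(A, r) = 1/(6 - A) (d(A, r) = 1/(-A + 6) = 1/(6 - A))
j(o, K) = 0
j(f(-5, -3), d(3, 1)) - 17/(-44 - 33) = 0 - 17/(-44 - 33) = 0 - 17/(-77) = 0 - 1/77*(-17) = 0 + 17/77 = 17/77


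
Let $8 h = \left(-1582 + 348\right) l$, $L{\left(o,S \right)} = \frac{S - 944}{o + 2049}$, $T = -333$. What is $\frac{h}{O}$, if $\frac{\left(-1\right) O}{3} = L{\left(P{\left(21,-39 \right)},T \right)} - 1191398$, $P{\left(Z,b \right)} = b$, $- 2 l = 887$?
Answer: $\frac{183338465}{9578845028} \approx 0.01914$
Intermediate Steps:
$l = - \frac{887}{2}$ ($l = \left(- \frac{1}{2}\right) 887 = - \frac{887}{2} \approx -443.5$)
$L{\left(o,S \right)} = \frac{-944 + S}{2049 + o}$
$h = \frac{547279}{8}$ ($h = \frac{\left(-1582 + 348\right) \left(- \frac{887}{2}\right)}{8} = \frac{\left(-1234\right) \left(- \frac{887}{2}\right)}{8} = \frac{1}{8} \cdot 547279 = \frac{547279}{8} \approx 68410.0$)
$O = \frac{2394711257}{670}$ ($O = - 3 \left(\frac{-944 - 333}{2049 - 39} - 1191398\right) = - 3 \left(\frac{1}{2010} \left(-1277\right) - 1191398\right) = - 3 \left(- \frac{1277}{2010} - 1191398\right) = \left(-3\right) \left(- \frac{2394711257}{2010}\right) = \frac{2394711257}{670} \approx 3.5742 \cdot 10^{6}$)
$\frac{h}{O} = \frac{547279}{8 \cdot \frac{2394711257}{670}} = \frac{547279}{8} \cdot \frac{670}{2394711257} = \frac{183338465}{9578845028}$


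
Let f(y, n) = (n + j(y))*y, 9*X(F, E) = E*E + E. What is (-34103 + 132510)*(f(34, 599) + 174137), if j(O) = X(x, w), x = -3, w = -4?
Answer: 57434753515/3 ≈ 1.9145e+10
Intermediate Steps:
X(F, E) = E/9 + E²/9 (X(F, E) = (E*E + E)/9 = (E² + E)/9 = (E + E²)/9 = E/9 + E²/9)
j(O) = 4/3 (j(O) = (⅑)*(-4)*(1 - 4) = (⅑)*(-4)*(-3) = 4/3)
f(y, n) = y*(4/3 + n) (f(y, n) = (n + 4/3)*y = (4/3 + n)*y = y*(4/3 + n))
(-34103 + 132510)*(f(34, 599) + 174137) = (-34103 + 132510)*((⅓)*34*(4 + 3*599) + 174137) = 98407*((⅓)*34*(4 + 1797) + 174137) = 98407*((⅓)*34*1801 + 174137) = 98407*(61234/3 + 174137) = 98407*(583645/3) = 57434753515/3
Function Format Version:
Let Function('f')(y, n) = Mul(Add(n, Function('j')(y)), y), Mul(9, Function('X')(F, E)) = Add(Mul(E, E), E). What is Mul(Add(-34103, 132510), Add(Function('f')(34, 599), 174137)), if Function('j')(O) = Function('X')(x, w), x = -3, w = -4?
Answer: Rational(57434753515, 3) ≈ 1.9145e+10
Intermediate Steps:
Function('X')(F, E) = Add(Mul(Rational(1, 9), E), Mul(Rational(1, 9), Pow(E, 2))) (Function('X')(F, E) = Mul(Rational(1, 9), Add(Mul(E, E), E)) = Mul(Rational(1, 9), Add(Pow(E, 2), E)) = Mul(Rational(1, 9), Add(E, Pow(E, 2))) = Add(Mul(Rational(1, 9), E), Mul(Rational(1, 9), Pow(E, 2))))
Function('j')(O) = Rational(4, 3) (Function('j')(O) = Mul(Rational(1, 9), -4, Add(1, -4)) = Mul(Rational(1, 9), -4, -3) = Rational(4, 3))
Function('f')(y, n) = Mul(y, Add(Rational(4, 3), n)) (Function('f')(y, n) = Mul(Add(n, Rational(4, 3)), y) = Mul(Add(Rational(4, 3), n), y) = Mul(y, Add(Rational(4, 3), n)))
Mul(Add(-34103, 132510), Add(Function('f')(34, 599), 174137)) = Mul(Add(-34103, 132510), Add(Mul(Rational(1, 3), 34, Add(4, Mul(3, 599))), 174137)) = Mul(98407, Add(Mul(Rational(1, 3), 34, Add(4, 1797)), 174137)) = Mul(98407, Add(Mul(Rational(1, 3), 34, 1801), 174137)) = Mul(98407, Add(Rational(61234, 3), 174137)) = Mul(98407, Rational(583645, 3)) = Rational(57434753515, 3)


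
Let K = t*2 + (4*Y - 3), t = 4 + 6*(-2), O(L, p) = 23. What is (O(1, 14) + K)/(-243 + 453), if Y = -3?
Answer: -4/105 ≈ -0.038095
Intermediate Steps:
t = -8 (t = 4 - 12 = -8)
K = -31 (K = -8*2 + (4*(-3) - 3) = -16 + (-12 - 3) = -16 - 15 = -31)
(O(1, 14) + K)/(-243 + 453) = (23 - 31)/(-243 + 453) = -8/210 = -8*1/210 = -4/105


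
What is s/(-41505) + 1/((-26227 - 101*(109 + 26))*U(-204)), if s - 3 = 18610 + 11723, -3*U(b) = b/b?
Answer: -403043039/551490770 ≈ -0.73082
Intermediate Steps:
U(b) = -⅓ (U(b) = -b/(3*b) = -⅓*1 = -⅓)
s = 30336 (s = 3 + (18610 + 11723) = 3 + 30333 = 30336)
s/(-41505) + 1/((-26227 - 101*(109 + 26))*U(-204)) = 30336/(-41505) + 1/((-26227 - 101*(109 + 26))*(-⅓)) = 30336*(-1/41505) - 3/(-26227 - 101*135) = -10112/13835 - 3/(-26227 - 13635) = -10112/13835 - 3/(-39862) = -10112/13835 - 1/39862*(-3) = -10112/13835 + 3/39862 = -403043039/551490770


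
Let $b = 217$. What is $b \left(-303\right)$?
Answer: $-65751$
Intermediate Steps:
$b \left(-303\right) = 217 \left(-303\right) = -65751$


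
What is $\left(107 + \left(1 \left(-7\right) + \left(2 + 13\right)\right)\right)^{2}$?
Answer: $13225$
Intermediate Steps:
$\left(107 + \left(1 \left(-7\right) + \left(2 + 13\right)\right)\right)^{2} = \left(107 + \left(-7 + 15\right)\right)^{2} = \left(107 + 8\right)^{2} = 115^{2} = 13225$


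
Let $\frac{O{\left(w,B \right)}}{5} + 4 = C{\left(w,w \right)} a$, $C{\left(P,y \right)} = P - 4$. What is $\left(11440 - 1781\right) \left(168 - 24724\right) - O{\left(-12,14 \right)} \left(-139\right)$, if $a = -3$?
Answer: $-237155824$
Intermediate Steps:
$C{\left(P,y \right)} = -4 + P$ ($C{\left(P,y \right)} = P - 4 = -4 + P$)
$O{\left(w,B \right)} = 40 - 15 w$ ($O{\left(w,B \right)} = -20 + 5 \left(-4 + w\right) \left(-3\right) = -20 + 5 \left(12 - 3 w\right) = -20 - \left(-60 + 15 w\right) = 40 - 15 w$)
$\left(11440 - 1781\right) \left(168 - 24724\right) - O{\left(-12,14 \right)} \left(-139\right) = \left(11440 - 1781\right) \left(168 - 24724\right) - \left(40 - -180\right) \left(-139\right) = 9659 \left(-24556\right) - \left(40 + 180\right) \left(-139\right) = -237186404 - 220 \left(-139\right) = -237186404 - -30580 = -237186404 + 30580 = -237155824$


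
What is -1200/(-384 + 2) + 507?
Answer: 97437/191 ≈ 510.14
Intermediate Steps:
-1200/(-384 + 2) + 507 = -1200/(-382) + 507 = -1/382*(-1200) + 507 = 600/191 + 507 = 97437/191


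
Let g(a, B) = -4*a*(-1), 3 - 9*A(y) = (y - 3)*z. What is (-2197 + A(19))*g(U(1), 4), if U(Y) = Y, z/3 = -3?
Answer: -26168/3 ≈ -8722.7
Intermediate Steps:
z = -9 (z = 3*(-3) = -9)
A(y) = -8/3 + y (A(y) = 1/3 - (y - 3)*(-9)/9 = 1/3 - (-3 + y)*(-9)/9 = 1/3 - (27 - 9*y)/9 = 1/3 + (-3 + y) = -8/3 + y)
g(a, B) = 4*a
(-2197 + A(19))*g(U(1), 4) = (-2197 + (-8/3 + 19))*(4*1) = (-2197 + 49/3)*4 = -6542/3*4 = -26168/3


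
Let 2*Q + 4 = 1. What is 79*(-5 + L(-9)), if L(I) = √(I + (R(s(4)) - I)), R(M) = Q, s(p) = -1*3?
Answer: -395 + 79*I*√6/2 ≈ -395.0 + 96.755*I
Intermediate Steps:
s(p) = -3
Q = -3/2 (Q = -2 + (½)*1 = -2 + ½ = -3/2 ≈ -1.5000)
R(M) = -3/2
L(I) = I*√6/2 (L(I) = √(I + (-3/2 - I)) = √(-3/2) = I*√6/2)
79*(-5 + L(-9)) = 79*(-5 + I*√6/2) = -395 + 79*I*√6/2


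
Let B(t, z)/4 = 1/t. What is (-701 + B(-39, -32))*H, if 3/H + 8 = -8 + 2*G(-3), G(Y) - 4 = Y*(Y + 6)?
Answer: 27343/338 ≈ 80.896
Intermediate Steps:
B(t, z) = 4/t
G(Y) = 4 + Y*(6 + Y) (G(Y) = 4 + Y*(Y + 6) = 4 + Y*(6 + Y))
H = -3/26 (H = 3/(-8 + (-8 + 2*(4 + (-3)**2 + 6*(-3)))) = 3/(-8 + (-8 + 2*(4 + 9 - 18))) = 3/(-8 + (-8 + 2*(-5))) = 3/(-8 + (-8 - 10)) = 3/(-8 - 18) = 3/(-26) = 3*(-1/26) = -3/26 ≈ -0.11538)
(-701 + B(-39, -32))*H = (-701 + 4/(-39))*(-3/26) = (-701 + 4*(-1/39))*(-3/26) = (-701 - 4/39)*(-3/26) = -27343/39*(-3/26) = 27343/338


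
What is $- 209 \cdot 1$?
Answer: $-209$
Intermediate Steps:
$- 209 \cdot 1 = \left(-1\right) 209 = -209$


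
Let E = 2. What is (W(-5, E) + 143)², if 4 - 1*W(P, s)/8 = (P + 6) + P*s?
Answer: 61009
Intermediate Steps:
W(P, s) = -16 - 8*P - 8*P*s (W(P, s) = 32 - 8*((P + 6) + P*s) = 32 - 8*((6 + P) + P*s) = 32 - 8*(6 + P + P*s) = 32 + (-48 - 8*P - 8*P*s) = -16 - 8*P - 8*P*s)
(W(-5, E) + 143)² = ((-16 - 8*(-5) - 8*(-5)*2) + 143)² = ((-16 + 40 + 80) + 143)² = (104 + 143)² = 247² = 61009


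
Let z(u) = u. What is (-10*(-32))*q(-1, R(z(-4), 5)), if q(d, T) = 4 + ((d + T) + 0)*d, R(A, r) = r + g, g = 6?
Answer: -1920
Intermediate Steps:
R(A, r) = 6 + r (R(A, r) = r + 6 = 6 + r)
q(d, T) = 4 + d*(T + d) (q(d, T) = 4 + ((T + d) + 0)*d = 4 + (T + d)*d = 4 + d*(T + d))
(-10*(-32))*q(-1, R(z(-4), 5)) = (-10*(-32))*(4 + (-1)² + (6 + 5)*(-1)) = 320*(4 + 1 + 11*(-1)) = 320*(4 + 1 - 11) = 320*(-6) = -1920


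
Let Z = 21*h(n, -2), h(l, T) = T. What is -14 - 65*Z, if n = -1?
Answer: 2716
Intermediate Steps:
Z = -42 (Z = 21*(-2) = -42)
-14 - 65*Z = -14 - 65*(-42) = -14 + 2730 = 2716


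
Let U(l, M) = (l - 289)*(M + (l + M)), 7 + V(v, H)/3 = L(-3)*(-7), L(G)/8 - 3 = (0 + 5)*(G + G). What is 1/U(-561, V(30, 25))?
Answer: -1/7198650 ≈ -1.3891e-7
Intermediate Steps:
L(G) = 24 + 80*G (L(G) = 24 + 8*((0 + 5)*(G + G)) = 24 + 8*(5*(2*G)) = 24 + 8*(10*G) = 24 + 80*G)
V(v, H) = 4515 (V(v, H) = -21 + 3*((24 + 80*(-3))*(-7)) = -21 + 3*((24 - 240)*(-7)) = -21 + 3*(-216*(-7)) = -21 + 3*1512 = -21 + 4536 = 4515)
U(l, M) = (-289 + l)*(l + 2*M) (U(l, M) = (-289 + l)*(M + (M + l)) = (-289 + l)*(l + 2*M))
1/U(-561, V(30, 25)) = 1/((-561)² - 578*4515 - 289*(-561) + 2*4515*(-561)) = 1/(314721 - 2609670 + 162129 - 5065830) = 1/(-7198650) = -1/7198650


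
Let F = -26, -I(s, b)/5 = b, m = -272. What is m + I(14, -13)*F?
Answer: -1962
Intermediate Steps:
I(s, b) = -5*b
m + I(14, -13)*F = -272 - 5*(-13)*(-26) = -272 + 65*(-26) = -272 - 1690 = -1962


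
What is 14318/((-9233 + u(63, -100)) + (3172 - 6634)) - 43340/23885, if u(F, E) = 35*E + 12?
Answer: -208671330/77306191 ≈ -2.6993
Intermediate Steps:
u(F, E) = 12 + 35*E
14318/((-9233 + u(63, -100)) + (3172 - 6634)) - 43340/23885 = 14318/((-9233 + (12 + 35*(-100))) + (3172 - 6634)) - 43340/23885 = 14318/((-9233 + (12 - 3500)) - 3462) - 43340*1/23885 = 14318/((-9233 - 3488) - 3462) - 8668/4777 = 14318/(-12721 - 3462) - 8668/4777 = 14318/(-16183) - 8668/4777 = 14318*(-1/16183) - 8668/4777 = -14318/16183 - 8668/4777 = -208671330/77306191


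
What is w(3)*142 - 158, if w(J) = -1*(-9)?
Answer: 1120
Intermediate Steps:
w(J) = 9
w(3)*142 - 158 = 9*142 - 158 = 1278 - 158 = 1120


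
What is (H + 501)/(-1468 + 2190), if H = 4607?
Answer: 2554/361 ≈ 7.0748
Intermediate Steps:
(H + 501)/(-1468 + 2190) = (4607 + 501)/(-1468 + 2190) = 5108/722 = 5108*(1/722) = 2554/361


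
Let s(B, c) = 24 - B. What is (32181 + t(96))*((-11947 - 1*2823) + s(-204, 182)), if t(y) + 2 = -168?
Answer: -465503962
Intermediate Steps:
t(y) = -170 (t(y) = -2 - 168 = -170)
(32181 + t(96))*((-11947 - 1*2823) + s(-204, 182)) = (32181 - 170)*((-11947 - 1*2823) + (24 - 1*(-204))) = 32011*((-11947 - 2823) + (24 + 204)) = 32011*(-14770 + 228) = 32011*(-14542) = -465503962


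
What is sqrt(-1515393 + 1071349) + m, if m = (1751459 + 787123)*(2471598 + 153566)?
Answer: 6664194077448 + 2*I*sqrt(111011) ≈ 6.6642e+12 + 666.37*I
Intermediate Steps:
m = 6664194077448 (m = 2538582*2625164 = 6664194077448)
sqrt(-1515393 + 1071349) + m = sqrt(-1515393 + 1071349) + 6664194077448 = sqrt(-444044) + 6664194077448 = 2*I*sqrt(111011) + 6664194077448 = 6664194077448 + 2*I*sqrt(111011)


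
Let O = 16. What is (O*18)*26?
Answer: 7488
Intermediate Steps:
(O*18)*26 = (16*18)*26 = 288*26 = 7488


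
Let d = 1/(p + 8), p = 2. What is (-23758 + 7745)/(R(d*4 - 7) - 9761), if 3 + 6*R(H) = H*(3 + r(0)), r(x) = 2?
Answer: 16013/9767 ≈ 1.6395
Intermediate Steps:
d = ⅒ (d = 1/(2 + 8) = 1/10 = ⅒ ≈ 0.10000)
R(H) = -½ + 5*H/6 (R(H) = -½ + (H*(3 + 2))/6 = -½ + (H*5)/6 = -½ + (5*H)/6 = -½ + 5*H/6)
(-23758 + 7745)/(R(d*4 - 7) - 9761) = (-23758 + 7745)/((-½ + 5*((⅒)*4 - 7)/6) - 9761) = -16013/((-½ + 5*(⅖ - 7)/6) - 9761) = -16013/((-½ + (⅚)*(-33/5)) - 9761) = -16013/((-½ - 11/2) - 9761) = -16013/(-6 - 9761) = -16013/(-9767) = -16013*(-1/9767) = 16013/9767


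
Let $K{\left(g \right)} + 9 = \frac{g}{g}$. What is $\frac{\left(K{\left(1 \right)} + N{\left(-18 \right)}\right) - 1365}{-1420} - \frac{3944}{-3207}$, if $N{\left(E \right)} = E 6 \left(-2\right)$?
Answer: $\frac{9310979}{4553940} \approx 2.0446$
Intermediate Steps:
$K{\left(g \right)} = -8$ ($K{\left(g \right)} = -9 + \frac{g}{g} = -9 + 1 = -8$)
$N{\left(E \right)} = - 12 E$ ($N{\left(E \right)} = 6 E \left(-2\right) = - 12 E$)
$\frac{\left(K{\left(1 \right)} + N{\left(-18 \right)}\right) - 1365}{-1420} - \frac{3944}{-3207} = \frac{\left(-8 - -216\right) - 1365}{-1420} - \frac{3944}{-3207} = \left(\left(-8 + 216\right) - 1365\right) \left(- \frac{1}{1420}\right) - - \frac{3944}{3207} = \left(208 - 1365\right) \left(- \frac{1}{1420}\right) + \frac{3944}{3207} = \left(-1157\right) \left(- \frac{1}{1420}\right) + \frac{3944}{3207} = \frac{1157}{1420} + \frac{3944}{3207} = \frac{9310979}{4553940}$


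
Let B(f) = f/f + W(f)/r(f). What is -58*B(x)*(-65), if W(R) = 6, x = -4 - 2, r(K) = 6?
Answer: 7540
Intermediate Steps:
x = -6
B(f) = 2 (B(f) = f/f + 6/6 = 1 + 6*(⅙) = 1 + 1 = 2)
-58*B(x)*(-65) = -58*2*(-65) = -116*(-65) = 7540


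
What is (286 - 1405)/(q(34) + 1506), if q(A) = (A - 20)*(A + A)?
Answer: -1119/2458 ≈ -0.45525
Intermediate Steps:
q(A) = 2*A*(-20 + A) (q(A) = (-20 + A)*(2*A) = 2*A*(-20 + A))
(286 - 1405)/(q(34) + 1506) = (286 - 1405)/(2*34*(-20 + 34) + 1506) = -1119/(2*34*14 + 1506) = -1119/(952 + 1506) = -1119/2458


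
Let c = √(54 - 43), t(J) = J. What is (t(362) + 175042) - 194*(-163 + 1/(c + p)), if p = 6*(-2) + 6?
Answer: 5176814/25 + 194*√11/25 ≈ 2.0710e+5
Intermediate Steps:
p = -6 (p = -12 + 6 = -6)
c = √11 ≈ 3.3166
(t(362) + 175042) - 194*(-163 + 1/(c + p)) = (362 + 175042) - 194*(-163 + 1/(√11 - 6)) = 175404 - 194*(-163 + 1/(-6 + √11)) = 175404 + (31622 - 194/(-6 + √11)) = 207026 - 194/(-6 + √11)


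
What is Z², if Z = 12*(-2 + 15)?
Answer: 24336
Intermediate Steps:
Z = 156 (Z = 12*13 = 156)
Z² = 156² = 24336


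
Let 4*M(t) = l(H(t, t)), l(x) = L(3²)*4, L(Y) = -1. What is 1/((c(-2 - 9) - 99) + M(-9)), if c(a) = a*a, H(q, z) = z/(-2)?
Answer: 1/21 ≈ 0.047619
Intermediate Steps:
H(q, z) = -z/2 (H(q, z) = z*(-½) = -z/2)
l(x) = -4 (l(x) = -1*4 = -4)
M(t) = -1 (M(t) = (¼)*(-4) = -1)
c(a) = a²
1/((c(-2 - 9) - 99) + M(-9)) = 1/(((-2 - 9)² - 99) - 1) = 1/(((-11)² - 99) - 1) = 1/((121 - 99) - 1) = 1/(22 - 1) = 1/21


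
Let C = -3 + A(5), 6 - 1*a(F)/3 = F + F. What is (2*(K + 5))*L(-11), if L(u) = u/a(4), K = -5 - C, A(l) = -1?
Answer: 44/3 ≈ 14.667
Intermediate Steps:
a(F) = 18 - 6*F (a(F) = 18 - 3*(F + F) = 18 - 6*F)
C = -4 (C = -3 - 1 = -4)
K = -1 (K = -5 - 1*(-4) = -5 + 4 = -1)
L(u) = -u/6 (L(u) = u/(18 - 6*4) = u/(18 - 24) = u/(-6) = u*(-⅙) = -u/6)
(2*(K + 5))*L(-11) = (2*(-1 + 5))*(-⅙*(-11)) = (2*4)*(11/6) = 8*(11/6) = 44/3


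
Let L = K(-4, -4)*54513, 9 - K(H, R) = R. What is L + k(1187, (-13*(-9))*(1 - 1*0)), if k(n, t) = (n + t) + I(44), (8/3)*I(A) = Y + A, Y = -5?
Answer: 5679901/8 ≈ 7.0999e+5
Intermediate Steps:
K(H, R) = 9 - R
I(A) = -15/8 + 3*A/8 (I(A) = 3*(-5 + A)/8 = -15/8 + 3*A/8)
L = 708669 (L = (9 - 1*(-4))*54513 = (9 + 4)*54513 = 13*54513 = 708669)
k(n, t) = 117/8 + n + t (k(n, t) = (n + t) + (-15/8 + (3/8)*44) = (n + t) + (-15/8 + 33/2) = (n + t) + 117/8 = 117/8 + n + t)
L + k(1187, (-13*(-9))*(1 - 1*0)) = 708669 + (117/8 + 1187 + (-13*(-9))*(1 - 1*0)) = 708669 + (117/8 + 1187 + 117*(1 + 0)) = 708669 + (117/8 + 1187 + 117*1) = 708669 + (117/8 + 1187 + 117) = 708669 + 10549/8 = 5679901/8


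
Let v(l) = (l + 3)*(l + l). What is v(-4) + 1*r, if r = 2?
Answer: 10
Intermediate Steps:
v(l) = 2*l*(3 + l) (v(l) = (3 + l)*(2*l) = 2*l*(3 + l))
v(-4) + 1*r = 2*(-4)*(3 - 4) + 1*2 = 2*(-4)*(-1) + 2 = 8 + 2 = 10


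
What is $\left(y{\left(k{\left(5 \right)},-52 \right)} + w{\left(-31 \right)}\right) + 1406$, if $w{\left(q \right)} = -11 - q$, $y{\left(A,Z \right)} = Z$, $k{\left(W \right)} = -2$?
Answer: $1374$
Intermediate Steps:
$\left(y{\left(k{\left(5 \right)},-52 \right)} + w{\left(-31 \right)}\right) + 1406 = \left(-52 - -20\right) + 1406 = \left(-52 + \left(-11 + 31\right)\right) + 1406 = \left(-52 + 20\right) + 1406 = -32 + 1406 = 1374$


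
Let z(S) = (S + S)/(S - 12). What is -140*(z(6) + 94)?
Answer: -12880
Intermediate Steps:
z(S) = 2*S/(-12 + S) (z(S) = (2*S)/(-12 + S) = 2*S/(-12 + S))
-140*(z(6) + 94) = -140*(2*6/(-12 + 6) + 94) = -140*(2*6/(-6) + 94) = -140*(2*6*(-⅙) + 94) = -140*(-2 + 94) = -140*92 = -12880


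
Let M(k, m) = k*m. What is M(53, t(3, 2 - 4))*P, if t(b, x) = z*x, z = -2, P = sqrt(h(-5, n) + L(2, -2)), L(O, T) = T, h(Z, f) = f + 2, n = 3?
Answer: 212*sqrt(3) ≈ 367.19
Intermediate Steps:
h(Z, f) = 2 + f
P = sqrt(3) (P = sqrt((2 + 3) - 2) = sqrt(5 - 2) = sqrt(3) ≈ 1.7320)
t(b, x) = -2*x
M(53, t(3, 2 - 4))*P = (53*(-2*(2 - 4)))*sqrt(3) = (53*(-2*(-2)))*sqrt(3) = (53*4)*sqrt(3) = 212*sqrt(3)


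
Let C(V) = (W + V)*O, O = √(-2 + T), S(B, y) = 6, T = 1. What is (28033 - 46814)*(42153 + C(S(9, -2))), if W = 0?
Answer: -791675493 - 112686*I ≈ -7.9168e+8 - 1.1269e+5*I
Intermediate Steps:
O = I (O = √(-2 + 1) = √(-1) = I ≈ 1.0*I)
C(V) = I*V (C(V) = (0 + V)*I = V*I = I*V)
(28033 - 46814)*(42153 + C(S(9, -2))) = (28033 - 46814)*(42153 + I*6) = -18781*(42153 + 6*I) = -791675493 - 112686*I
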